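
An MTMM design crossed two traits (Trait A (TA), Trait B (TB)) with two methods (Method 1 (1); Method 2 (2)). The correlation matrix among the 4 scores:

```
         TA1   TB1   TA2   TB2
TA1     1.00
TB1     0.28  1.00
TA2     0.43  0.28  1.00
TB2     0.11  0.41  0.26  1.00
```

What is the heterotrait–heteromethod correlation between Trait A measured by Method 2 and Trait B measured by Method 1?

0.28

Different traits and methods: r(TA2, TB1) = 0.28.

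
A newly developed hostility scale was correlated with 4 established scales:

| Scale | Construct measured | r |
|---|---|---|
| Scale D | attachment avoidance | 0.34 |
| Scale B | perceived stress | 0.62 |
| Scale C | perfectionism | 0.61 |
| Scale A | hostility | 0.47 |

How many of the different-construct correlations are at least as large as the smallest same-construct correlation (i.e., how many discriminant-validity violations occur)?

Convergent (same construct = hostility): Scale A.
Smallest convergent = 0.47. Discriminant values: 0.34, 0.62, 0.61; count ≥ 0.47 → 2.

2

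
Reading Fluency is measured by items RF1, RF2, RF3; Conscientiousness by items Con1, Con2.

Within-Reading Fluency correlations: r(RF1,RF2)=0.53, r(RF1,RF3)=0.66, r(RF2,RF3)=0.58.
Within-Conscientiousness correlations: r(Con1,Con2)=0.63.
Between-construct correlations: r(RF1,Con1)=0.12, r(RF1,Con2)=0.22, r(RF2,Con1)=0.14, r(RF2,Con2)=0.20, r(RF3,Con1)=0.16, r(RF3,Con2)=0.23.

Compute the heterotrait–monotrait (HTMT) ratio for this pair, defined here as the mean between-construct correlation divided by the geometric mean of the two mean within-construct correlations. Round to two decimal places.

Mean between = 1.07/6 = 0.1783.
Mean within-RF = 1.77/3 = 0.5900; mean within-Con = 0.63/1 = 0.6300.
Geometric mean = √(0.5900 × 0.6300) = 0.6097.
HTMT = 0.1783 / 0.6097 = 0.29.

0.29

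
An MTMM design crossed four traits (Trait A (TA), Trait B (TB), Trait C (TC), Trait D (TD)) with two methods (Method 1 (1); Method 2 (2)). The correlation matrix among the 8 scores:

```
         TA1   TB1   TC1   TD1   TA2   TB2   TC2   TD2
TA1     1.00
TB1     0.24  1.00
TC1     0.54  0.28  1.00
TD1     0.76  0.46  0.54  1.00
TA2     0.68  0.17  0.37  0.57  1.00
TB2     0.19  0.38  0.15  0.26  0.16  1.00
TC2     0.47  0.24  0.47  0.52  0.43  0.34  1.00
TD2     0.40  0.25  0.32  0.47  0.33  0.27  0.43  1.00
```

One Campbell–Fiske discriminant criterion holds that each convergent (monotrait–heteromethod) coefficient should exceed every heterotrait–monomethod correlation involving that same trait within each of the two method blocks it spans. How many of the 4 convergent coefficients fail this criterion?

Convergent coefficients and their comparison sets:
TA (methods 1·2): 0.68 vs {0.24, 0.16, 0.54, 0.43, 0.76, 0.33} → fail.
TB (methods 1·2): 0.38 vs {0.24, 0.16, 0.28, 0.34, 0.46, 0.27} → fail.
TC (methods 1·2): 0.47 vs {0.54, 0.43, 0.28, 0.34, 0.54, 0.43} → fail.
TD (methods 1·2): 0.47 vs {0.76, 0.33, 0.46, 0.27, 0.54, 0.43} → fail.
4 of 4 fail.

4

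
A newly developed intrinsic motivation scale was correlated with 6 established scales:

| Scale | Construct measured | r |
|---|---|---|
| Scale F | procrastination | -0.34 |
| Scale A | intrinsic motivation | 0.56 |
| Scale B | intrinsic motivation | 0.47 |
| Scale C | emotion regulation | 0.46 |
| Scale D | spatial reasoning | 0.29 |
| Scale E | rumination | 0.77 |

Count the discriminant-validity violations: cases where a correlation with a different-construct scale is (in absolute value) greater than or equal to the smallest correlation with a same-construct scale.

Convergent (same construct = intrinsic motivation): Scale A, Scale B.
Smallest convergent = 0.47. Discriminant |r|: 0.34, 0.46, 0.29, 0.77; count ≥ 0.47 → 1.

1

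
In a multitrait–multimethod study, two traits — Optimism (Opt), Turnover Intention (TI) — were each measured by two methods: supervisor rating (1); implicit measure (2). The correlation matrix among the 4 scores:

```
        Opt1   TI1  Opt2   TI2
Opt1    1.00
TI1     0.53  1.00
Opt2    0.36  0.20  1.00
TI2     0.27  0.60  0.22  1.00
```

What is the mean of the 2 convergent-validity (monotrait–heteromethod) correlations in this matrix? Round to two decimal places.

Convergent values: 0.36, 0.60; mean = 0.96/2 = 0.48.

0.48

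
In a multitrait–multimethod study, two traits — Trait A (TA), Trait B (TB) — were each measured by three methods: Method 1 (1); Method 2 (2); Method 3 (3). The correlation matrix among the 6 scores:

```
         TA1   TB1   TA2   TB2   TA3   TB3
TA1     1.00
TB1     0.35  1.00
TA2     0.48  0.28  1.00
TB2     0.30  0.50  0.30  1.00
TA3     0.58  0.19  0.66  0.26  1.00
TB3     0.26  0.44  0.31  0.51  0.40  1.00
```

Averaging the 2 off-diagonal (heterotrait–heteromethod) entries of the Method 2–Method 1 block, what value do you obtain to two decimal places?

HTHM values (method 2 × method 1): 0.28, 0.30; mean = 0.58/2 = 0.29.

0.29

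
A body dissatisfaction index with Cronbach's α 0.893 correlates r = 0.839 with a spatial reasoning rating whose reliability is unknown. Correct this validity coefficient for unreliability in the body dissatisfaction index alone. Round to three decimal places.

0.888

Single correction: r_c = r_obs / √r_xx = 0.839 / √0.893 = 0.839 / 0.9450 ≈ 0.888.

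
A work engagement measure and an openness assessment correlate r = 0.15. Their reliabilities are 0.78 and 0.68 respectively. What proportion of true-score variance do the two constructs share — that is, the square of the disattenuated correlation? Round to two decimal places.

Disattenuated r = 0.15 / √(0.78 × 0.68) = 0.15 / 0.7283 = 0.2060.
Shared true-score variance = 0.2060² = 0.0424 ≈ 0.04.

0.04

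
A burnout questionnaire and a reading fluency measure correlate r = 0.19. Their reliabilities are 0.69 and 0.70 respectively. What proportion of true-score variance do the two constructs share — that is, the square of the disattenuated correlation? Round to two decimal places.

Disattenuated r = 0.19 / √(0.69 × 0.70) = 0.19 / 0.6950 = 0.2734.
Shared true-score variance = 0.2734² = 0.0747 ≈ 0.07.

0.07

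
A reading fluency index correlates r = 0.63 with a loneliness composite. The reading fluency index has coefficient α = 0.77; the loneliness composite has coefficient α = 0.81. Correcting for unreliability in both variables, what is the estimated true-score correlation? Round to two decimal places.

r_true = r_obs / √(r_xx · r_yy) = 0.63 / √(0.77 × 0.81) = 0.63 / √0.6237 = 0.63 / 0.7897 ≈ 0.80.

0.80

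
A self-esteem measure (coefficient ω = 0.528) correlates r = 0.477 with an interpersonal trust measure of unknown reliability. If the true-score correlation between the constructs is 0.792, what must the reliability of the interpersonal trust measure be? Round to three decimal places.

0.687

r_true = r_obs / √(r_xx · r_yy) ⇒ 0.792 = 0.477 / √(0.528 · r_yy).
√(0.528 · r_yy) = 0.477 / 0.792 = 0.6023; 0.528 · r_yy = 0.3628; r_yy = 0.3628 / 0.528 ≈ 0.687.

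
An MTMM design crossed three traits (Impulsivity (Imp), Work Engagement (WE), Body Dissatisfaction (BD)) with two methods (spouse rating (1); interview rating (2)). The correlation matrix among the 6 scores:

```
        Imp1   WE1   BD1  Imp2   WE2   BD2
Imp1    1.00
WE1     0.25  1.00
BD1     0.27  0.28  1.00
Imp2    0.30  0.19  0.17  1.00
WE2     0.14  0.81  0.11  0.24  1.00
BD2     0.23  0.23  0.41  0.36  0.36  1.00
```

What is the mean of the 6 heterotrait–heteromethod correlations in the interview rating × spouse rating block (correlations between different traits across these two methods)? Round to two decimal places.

0.18

HTHM values (method 2 × method 1): 0.19, 0.17, 0.14, 0.11, 0.23, 0.23; mean = 1.07/6 = 0.18.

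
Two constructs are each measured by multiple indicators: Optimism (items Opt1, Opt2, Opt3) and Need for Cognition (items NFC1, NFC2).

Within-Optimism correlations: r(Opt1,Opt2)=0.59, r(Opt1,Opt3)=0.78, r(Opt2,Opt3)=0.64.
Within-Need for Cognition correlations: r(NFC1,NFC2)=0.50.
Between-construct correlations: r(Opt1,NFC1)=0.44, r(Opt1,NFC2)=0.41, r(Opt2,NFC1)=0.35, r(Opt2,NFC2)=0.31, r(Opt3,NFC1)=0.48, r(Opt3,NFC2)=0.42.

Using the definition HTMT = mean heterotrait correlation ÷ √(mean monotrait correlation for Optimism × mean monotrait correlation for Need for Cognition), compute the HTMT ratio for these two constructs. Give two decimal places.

Between-construct mean = 2.41/6 = 0.4017.
Mean within-Opt = 2.01/3 = 0.6700; mean within-NFC = 0.50/1 = 0.5000.
Geometric mean = √(0.6700 × 0.5000) = 0.5788.
HTMT = 0.4017 / 0.5788 = 0.69.

0.69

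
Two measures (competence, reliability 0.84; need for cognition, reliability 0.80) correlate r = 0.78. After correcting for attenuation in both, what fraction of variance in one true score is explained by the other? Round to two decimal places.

Disattenuated r = 0.78 / √(0.84 × 0.80) = 0.78 / 0.8198 = 0.9515.
Shared true-score variance = 0.9515² = 0.9054 ≈ 0.91.

0.91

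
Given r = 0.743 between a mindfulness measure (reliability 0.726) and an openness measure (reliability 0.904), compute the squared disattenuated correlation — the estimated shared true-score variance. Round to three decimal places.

Disattenuated r = 0.743 / √(0.726 × 0.904) = 0.743 / 0.8101 = 0.9172.
Shared true-score variance = 0.9172² = 0.8413 ≈ 0.841.

0.841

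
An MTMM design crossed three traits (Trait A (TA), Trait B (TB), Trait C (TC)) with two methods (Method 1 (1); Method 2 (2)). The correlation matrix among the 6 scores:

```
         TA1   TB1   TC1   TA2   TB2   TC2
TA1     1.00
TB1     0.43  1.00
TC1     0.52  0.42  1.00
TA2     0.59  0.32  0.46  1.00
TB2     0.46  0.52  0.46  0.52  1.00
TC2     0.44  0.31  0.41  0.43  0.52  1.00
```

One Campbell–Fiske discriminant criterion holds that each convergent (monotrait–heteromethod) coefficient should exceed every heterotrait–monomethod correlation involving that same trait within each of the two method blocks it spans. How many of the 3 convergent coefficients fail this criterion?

2

Checking each validity diagonal entry against its comparison values:
TA (methods 1·2): 0.59 vs {0.43, 0.52, 0.52, 0.43} → pass.
TB (methods 1·2): 0.52 vs {0.43, 0.52, 0.42, 0.52} → fail.
TC (methods 1·2): 0.41 vs {0.52, 0.43, 0.42, 0.52} → fail.
2 of 3 fail.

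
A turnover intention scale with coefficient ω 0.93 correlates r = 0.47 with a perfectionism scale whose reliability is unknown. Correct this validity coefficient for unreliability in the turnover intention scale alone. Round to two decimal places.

Single correction: r_c = r_obs / √r_xx = 0.47 / √0.93 = 0.47 / 0.9644 ≈ 0.49.

0.49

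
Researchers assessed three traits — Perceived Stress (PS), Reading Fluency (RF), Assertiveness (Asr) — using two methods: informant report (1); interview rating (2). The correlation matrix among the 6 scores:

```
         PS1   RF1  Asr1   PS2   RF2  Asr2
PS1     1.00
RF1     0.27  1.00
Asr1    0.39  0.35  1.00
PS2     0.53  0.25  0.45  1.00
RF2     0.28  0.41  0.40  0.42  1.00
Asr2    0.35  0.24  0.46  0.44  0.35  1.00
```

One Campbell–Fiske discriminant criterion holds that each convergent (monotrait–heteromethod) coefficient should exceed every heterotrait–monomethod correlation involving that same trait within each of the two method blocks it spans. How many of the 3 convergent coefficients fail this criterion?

1

Checking each validity diagonal entry against its comparison values:
PS (methods 1·2): 0.53 vs {0.27, 0.42, 0.39, 0.44} → pass.
RF (methods 1·2): 0.41 vs {0.27, 0.42, 0.35, 0.35} → fail.
Asr (methods 1·2): 0.46 vs {0.39, 0.44, 0.35, 0.35} → pass.
1 of 3 fail.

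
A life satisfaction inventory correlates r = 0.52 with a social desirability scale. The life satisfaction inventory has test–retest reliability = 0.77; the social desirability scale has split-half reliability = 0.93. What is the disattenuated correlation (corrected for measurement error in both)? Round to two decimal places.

r_true = r_obs / √(r_xx · r_yy) = 0.52 / √(0.77 × 0.93) = 0.52 / √0.7161 = 0.52 / 0.8462 ≈ 0.61.

0.61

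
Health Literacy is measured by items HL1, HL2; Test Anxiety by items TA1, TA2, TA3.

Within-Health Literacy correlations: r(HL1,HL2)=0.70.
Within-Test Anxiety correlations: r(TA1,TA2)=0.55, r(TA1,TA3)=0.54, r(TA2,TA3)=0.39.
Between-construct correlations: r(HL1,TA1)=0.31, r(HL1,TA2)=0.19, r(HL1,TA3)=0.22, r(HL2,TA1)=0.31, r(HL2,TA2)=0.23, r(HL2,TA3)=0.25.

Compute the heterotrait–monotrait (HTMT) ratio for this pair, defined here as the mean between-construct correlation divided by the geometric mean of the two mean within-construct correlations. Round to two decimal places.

0.43

Mean between = 1.51/6 = 0.2517.
Mean within-HL = 0.70/1 = 0.7000; mean within-TA = 1.48/3 = 0.4933.
Geometric mean = √(0.7000 × 0.4933) = 0.5876.
HTMT = 0.2517 / 0.5876 = 0.43.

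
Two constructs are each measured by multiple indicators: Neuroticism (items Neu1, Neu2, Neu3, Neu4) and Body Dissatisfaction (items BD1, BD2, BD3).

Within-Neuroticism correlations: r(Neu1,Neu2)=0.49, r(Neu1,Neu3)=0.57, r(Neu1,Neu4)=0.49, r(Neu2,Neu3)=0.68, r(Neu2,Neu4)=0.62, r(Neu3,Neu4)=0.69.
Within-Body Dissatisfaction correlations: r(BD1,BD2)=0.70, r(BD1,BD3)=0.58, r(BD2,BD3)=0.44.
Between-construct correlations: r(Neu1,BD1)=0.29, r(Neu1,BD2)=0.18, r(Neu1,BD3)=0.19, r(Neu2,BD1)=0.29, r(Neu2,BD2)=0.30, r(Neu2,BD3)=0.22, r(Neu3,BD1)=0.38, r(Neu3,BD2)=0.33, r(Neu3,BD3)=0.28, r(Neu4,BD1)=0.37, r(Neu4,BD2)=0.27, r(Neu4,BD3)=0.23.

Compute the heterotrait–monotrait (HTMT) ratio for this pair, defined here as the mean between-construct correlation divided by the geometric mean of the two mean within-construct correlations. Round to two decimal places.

Mean between = 3.33/12 = 0.2775.
Mean within-Neu = 3.54/6 = 0.5900; mean within-BD = 1.72/3 = 0.5733.
Geometric mean = √(0.5900 × 0.5733) = 0.5816.
HTMT = 0.2775 / 0.5816 = 0.48.

0.48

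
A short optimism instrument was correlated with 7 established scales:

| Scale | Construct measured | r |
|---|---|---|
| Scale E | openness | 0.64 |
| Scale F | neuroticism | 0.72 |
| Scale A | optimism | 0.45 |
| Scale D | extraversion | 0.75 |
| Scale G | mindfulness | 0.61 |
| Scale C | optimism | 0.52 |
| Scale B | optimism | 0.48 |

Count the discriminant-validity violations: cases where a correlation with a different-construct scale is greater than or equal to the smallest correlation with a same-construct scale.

4

Convergent (same construct = optimism): Scale A, Scale C, Scale B.
Smallest convergent = 0.45. Discriminant values: 0.64, 0.72, 0.75, 0.61; count ≥ 0.45 → 4.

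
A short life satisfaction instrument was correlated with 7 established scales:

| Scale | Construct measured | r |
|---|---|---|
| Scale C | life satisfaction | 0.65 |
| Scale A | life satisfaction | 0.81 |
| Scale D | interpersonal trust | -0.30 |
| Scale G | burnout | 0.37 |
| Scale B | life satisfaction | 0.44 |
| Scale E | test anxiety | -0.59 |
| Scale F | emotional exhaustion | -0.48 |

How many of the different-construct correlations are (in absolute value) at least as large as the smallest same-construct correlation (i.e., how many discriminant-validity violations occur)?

2

Convergent (same construct = life satisfaction): Scale C, Scale A, Scale B.
Smallest convergent = 0.44. Discriminant |r|: 0.30, 0.37, 0.59, 0.48; count ≥ 0.44 → 2.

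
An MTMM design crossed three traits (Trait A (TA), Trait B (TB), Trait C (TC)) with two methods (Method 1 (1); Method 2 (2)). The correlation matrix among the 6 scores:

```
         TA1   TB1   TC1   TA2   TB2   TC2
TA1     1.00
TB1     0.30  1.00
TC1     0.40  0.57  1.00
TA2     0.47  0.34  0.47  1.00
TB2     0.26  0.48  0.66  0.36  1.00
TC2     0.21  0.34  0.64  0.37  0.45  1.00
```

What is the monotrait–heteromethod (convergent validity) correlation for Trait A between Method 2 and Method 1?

Same trait (TA), different methods: r(TA2, TA1) = 0.47.

0.47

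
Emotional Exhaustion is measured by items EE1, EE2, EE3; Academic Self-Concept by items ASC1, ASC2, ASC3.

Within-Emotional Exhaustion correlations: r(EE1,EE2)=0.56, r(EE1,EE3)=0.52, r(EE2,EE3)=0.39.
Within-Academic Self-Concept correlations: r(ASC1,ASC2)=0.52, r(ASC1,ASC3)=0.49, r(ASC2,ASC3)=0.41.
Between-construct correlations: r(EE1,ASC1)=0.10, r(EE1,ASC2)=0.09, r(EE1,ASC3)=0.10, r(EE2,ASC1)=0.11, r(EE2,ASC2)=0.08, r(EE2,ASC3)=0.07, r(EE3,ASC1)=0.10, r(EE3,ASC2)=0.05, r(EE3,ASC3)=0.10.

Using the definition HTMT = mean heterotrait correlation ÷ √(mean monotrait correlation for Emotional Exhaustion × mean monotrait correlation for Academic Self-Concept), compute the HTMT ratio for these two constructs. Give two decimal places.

0.18

Mean heterotrait r = 0.80/9 = 0.0889.
Mean within-EE = 1.47/3 = 0.4900; mean within-ASC = 1.42/3 = 0.4733.
Geometric mean = √(0.4900 × 0.4733) = 0.4816.
HTMT = 0.0889 / 0.4816 = 0.18.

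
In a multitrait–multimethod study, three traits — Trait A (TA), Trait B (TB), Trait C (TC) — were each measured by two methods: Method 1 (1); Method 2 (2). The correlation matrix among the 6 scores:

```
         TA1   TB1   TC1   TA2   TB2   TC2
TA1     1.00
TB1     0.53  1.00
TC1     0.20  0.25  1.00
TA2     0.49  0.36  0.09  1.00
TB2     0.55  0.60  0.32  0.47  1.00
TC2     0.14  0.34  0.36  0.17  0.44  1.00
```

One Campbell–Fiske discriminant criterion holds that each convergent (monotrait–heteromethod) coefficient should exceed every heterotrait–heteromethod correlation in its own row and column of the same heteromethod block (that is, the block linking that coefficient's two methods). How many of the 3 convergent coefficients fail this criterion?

Each convergent coefficient versus the relevant comparison correlations:
TA (methods 1·2): 0.49 vs {0.55, 0.36, 0.14, 0.09} → fail.
TB (methods 1·2): 0.60 vs {0.36, 0.55, 0.34, 0.32} → pass.
TC (methods 1·2): 0.36 vs {0.09, 0.14, 0.32, 0.34} → pass.
1 of 3 fail.

1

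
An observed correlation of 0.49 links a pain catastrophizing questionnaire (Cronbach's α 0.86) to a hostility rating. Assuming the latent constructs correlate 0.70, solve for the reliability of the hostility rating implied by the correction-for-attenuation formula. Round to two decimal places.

r_true = r_obs / √(r_xx · r_yy) ⇒ 0.70 = 0.49 / √(0.86 · r_yy).
√(0.86 · r_yy) = 0.49 / 0.70 = 0.7000; 0.86 · r_yy = 0.4900; r_yy = 0.4900 / 0.86 ≈ 0.57.

0.57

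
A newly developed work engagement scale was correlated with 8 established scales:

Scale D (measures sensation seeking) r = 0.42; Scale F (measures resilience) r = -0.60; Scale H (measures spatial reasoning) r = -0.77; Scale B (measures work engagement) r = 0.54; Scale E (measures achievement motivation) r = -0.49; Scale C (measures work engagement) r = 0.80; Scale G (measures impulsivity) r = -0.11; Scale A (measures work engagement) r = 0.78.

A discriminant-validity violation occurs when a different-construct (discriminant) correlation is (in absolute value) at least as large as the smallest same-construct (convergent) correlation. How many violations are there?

2

Convergent (same construct = work engagement): Scale B, Scale C, Scale A.
Smallest convergent = 0.54. Discriminant |r|: 0.42, 0.60, 0.77, 0.49, 0.11; count ≥ 0.54 → 2.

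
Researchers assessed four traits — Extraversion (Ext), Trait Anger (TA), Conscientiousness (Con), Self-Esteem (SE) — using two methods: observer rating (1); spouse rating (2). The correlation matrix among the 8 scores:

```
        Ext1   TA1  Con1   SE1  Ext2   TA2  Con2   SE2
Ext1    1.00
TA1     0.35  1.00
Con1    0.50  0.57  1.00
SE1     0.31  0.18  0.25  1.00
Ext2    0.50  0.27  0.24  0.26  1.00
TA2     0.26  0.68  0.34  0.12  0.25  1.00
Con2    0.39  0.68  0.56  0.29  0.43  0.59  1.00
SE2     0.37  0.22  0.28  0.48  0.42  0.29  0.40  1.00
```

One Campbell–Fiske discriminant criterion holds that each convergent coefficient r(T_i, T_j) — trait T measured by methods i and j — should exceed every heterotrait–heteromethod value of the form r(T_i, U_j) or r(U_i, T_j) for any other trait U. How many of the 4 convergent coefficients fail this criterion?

Each convergent coefficient versus the relevant comparison correlations:
Ext (methods 1·2): 0.50 vs {0.26, 0.27, 0.39, 0.24, 0.37, 0.26} → pass.
TA (methods 1·2): 0.68 vs {0.27, 0.26, 0.68, 0.34, 0.22, 0.12} → fail.
Con (methods 1·2): 0.56 vs {0.24, 0.39, 0.34, 0.68, 0.28, 0.29} → fail.
SE (methods 1·2): 0.48 vs {0.26, 0.37, 0.12, 0.22, 0.29, 0.28} → pass.
2 of 4 fail.

2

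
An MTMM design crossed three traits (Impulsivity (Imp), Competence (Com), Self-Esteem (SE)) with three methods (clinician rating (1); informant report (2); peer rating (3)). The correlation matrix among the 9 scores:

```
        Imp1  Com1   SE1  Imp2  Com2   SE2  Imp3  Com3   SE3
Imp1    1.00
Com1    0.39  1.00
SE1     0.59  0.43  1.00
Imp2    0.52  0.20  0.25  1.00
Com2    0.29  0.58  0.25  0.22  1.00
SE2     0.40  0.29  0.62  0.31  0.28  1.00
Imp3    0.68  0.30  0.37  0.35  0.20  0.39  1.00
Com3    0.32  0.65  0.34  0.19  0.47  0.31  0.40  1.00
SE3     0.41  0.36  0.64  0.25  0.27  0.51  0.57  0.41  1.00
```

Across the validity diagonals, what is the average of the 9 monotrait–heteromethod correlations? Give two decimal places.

Convergent values: 0.52, 0.68, 0.35, 0.58, 0.65, 0.47, 0.62, 0.64, 0.51; mean = 5.02/9 = 0.56.

0.56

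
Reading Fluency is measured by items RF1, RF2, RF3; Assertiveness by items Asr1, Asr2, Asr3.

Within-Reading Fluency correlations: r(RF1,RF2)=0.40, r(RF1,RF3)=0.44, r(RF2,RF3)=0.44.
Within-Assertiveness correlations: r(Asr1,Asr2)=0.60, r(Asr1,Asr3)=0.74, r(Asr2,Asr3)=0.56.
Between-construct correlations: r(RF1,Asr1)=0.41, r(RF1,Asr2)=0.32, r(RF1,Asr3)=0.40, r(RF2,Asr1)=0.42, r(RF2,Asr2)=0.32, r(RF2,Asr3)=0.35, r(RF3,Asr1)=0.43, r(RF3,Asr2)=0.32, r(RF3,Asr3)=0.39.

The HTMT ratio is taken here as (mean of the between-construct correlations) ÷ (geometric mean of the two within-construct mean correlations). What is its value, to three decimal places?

0.718

Between-construct mean = 3.36/9 = 0.3733.
Mean within-RF = 1.28/3 = 0.4267; mean within-Asr = 1.90/3 = 0.6333.
Geometric mean = √(0.4267 × 0.6333) = 0.5198.
HTMT = 0.3733 / 0.5198 = 0.718.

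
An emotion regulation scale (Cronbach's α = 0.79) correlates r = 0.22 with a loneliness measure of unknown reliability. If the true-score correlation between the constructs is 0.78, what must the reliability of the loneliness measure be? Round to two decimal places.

r_true = r_obs / √(r_xx · r_yy) ⇒ 0.78 = 0.22 / √(0.79 · r_yy).
√(0.79 · r_yy) = 0.22 / 0.78 = 0.2821; 0.79 · r_yy = 0.0796; r_yy = 0.0796 / 0.79 ≈ 0.10.

0.10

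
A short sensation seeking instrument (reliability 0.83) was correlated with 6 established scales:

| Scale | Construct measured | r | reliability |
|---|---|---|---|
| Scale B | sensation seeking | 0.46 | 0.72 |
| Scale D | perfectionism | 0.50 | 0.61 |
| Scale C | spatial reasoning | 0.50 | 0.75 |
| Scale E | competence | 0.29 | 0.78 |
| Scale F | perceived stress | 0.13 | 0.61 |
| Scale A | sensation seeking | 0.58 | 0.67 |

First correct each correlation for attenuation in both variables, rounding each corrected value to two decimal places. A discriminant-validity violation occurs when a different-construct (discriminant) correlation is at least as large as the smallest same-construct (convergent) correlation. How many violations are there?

2

Disattenuated r (r / √(r_scale · r_new)):
  Scale B (conv): 0.46 / √(0.72·0.83) = 0.60
  Scale D (disc): 0.50 / √(0.61·0.83) = 0.70
  Scale C (disc): 0.50 / √(0.75·0.83) = 0.63
  Scale E (disc): 0.29 / √(0.78·0.83) = 0.36
  Scale F (disc): 0.13 / √(0.61·0.83) = 0.18
  Scale A (conv): 0.58 / √(0.67·0.83) = 0.78
Smallest convergent = 0.60. Discriminant values: 0.70, 0.63, 0.36, 0.18; count ≥ 0.60 → 2.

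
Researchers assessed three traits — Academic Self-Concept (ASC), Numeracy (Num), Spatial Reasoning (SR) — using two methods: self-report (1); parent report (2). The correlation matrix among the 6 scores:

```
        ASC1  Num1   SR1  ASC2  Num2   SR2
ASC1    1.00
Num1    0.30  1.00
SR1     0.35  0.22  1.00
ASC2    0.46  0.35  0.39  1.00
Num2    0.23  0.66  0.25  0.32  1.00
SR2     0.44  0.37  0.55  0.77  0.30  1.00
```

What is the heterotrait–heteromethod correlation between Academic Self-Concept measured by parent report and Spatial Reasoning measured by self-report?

0.39

Different traits and methods: r(ASC2, SR1) = 0.39.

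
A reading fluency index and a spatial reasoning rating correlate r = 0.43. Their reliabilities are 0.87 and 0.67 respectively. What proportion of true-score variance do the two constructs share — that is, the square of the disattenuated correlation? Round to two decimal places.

0.32

Disattenuated r = 0.43 / √(0.87 × 0.67) = 0.43 / 0.7635 = 0.5632.
Shared true-score variance = 0.5632² = 0.3172 ≈ 0.32.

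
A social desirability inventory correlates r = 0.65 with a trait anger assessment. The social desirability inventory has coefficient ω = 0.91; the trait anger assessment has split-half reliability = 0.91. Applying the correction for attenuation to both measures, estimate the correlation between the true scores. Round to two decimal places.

r_true = r_obs / √(r_xx · r_yy) = 0.65 / √(0.91 × 0.91) = 0.65 / √0.8281 = 0.65 / 0.9100 ≈ 0.71.

0.71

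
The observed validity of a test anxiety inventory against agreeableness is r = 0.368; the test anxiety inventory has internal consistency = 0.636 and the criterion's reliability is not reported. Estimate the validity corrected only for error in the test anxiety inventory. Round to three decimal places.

0.461

Single correction: r_c = r_obs / √r_xx = 0.368 / √0.636 = 0.368 / 0.7975 ≈ 0.461.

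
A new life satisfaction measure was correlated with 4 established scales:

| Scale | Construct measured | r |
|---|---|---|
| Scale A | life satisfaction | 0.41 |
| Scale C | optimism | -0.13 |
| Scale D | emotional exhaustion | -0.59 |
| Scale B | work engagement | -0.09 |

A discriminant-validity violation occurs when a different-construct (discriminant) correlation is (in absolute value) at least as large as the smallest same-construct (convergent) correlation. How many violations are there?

Convergent (same construct = life satisfaction): Scale A.
Smallest convergent = 0.41. Discriminant |r|: 0.13, 0.59, 0.09; count ≥ 0.41 → 1.

1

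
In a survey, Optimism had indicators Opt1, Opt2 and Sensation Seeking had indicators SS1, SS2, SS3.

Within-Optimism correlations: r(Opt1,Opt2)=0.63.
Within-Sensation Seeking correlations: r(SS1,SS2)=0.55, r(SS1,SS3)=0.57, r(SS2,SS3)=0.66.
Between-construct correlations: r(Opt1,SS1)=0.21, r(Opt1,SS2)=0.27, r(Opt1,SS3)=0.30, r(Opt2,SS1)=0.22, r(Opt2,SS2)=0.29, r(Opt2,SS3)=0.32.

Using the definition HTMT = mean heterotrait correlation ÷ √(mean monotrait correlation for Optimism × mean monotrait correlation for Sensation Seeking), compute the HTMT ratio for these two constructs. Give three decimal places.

Mean between = 1.61/6 = 0.2683.
Mean within-Opt = 0.63/1 = 0.6300; mean within-SS = 1.78/3 = 0.5933.
Geometric mean = √(0.6300 × 0.5933) = 0.6114.
HTMT = 0.2683 / 0.6114 = 0.439.

0.439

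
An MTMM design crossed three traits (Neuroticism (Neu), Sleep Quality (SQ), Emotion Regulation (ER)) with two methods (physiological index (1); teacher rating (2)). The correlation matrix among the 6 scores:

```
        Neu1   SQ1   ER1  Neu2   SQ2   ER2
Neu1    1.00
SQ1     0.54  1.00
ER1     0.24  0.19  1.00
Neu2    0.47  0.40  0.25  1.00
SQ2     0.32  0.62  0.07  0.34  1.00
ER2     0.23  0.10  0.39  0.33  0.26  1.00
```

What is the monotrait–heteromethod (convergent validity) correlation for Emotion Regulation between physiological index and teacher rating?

0.39

Same trait (ER), different methods: r(ER1, ER2) = 0.39.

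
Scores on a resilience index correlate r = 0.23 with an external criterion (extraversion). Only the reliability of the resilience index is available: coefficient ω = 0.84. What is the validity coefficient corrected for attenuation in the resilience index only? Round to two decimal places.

Single correction: r_c = r_obs / √r_xx = 0.23 / √0.84 = 0.23 / 0.9165 ≈ 0.25.

0.25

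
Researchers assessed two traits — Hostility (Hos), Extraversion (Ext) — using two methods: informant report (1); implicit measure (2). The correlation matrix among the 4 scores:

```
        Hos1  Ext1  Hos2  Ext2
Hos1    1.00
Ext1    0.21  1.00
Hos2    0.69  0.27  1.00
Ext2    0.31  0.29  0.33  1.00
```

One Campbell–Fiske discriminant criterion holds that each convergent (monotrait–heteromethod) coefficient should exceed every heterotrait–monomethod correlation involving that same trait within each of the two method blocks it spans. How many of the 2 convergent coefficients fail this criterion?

Checking each validity diagonal entry against its comparison values:
Hos (methods 1·2): 0.69 vs {0.21, 0.33} → pass.
Ext (methods 1·2): 0.29 vs {0.21, 0.33} → fail.
1 of 2 fail.

1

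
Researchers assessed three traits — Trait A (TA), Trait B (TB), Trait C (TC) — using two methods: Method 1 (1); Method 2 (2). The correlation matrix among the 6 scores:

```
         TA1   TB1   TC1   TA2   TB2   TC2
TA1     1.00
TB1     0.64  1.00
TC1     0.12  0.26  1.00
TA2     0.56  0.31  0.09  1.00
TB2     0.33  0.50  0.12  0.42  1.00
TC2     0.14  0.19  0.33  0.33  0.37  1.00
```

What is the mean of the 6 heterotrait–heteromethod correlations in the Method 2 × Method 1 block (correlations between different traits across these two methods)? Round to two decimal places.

HTHM values (method 2 × method 1): 0.31, 0.09, 0.33, 0.12, 0.14, 0.19; mean = 1.18/6 = 0.20.

0.20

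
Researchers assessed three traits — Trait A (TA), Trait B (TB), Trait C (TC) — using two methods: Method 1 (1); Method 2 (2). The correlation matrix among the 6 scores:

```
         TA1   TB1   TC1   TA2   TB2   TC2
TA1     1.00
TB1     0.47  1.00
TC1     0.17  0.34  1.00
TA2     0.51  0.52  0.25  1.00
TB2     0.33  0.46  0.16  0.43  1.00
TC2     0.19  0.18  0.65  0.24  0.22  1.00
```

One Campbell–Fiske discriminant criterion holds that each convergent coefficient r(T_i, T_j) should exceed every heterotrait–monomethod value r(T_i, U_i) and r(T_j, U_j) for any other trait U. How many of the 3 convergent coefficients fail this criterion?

1

Checking each validity diagonal entry against its comparison values:
TA (methods 1·2): 0.51 vs {0.47, 0.43, 0.17, 0.24} → pass.
TB (methods 1·2): 0.46 vs {0.47, 0.43, 0.34, 0.22} → fail.
TC (methods 1·2): 0.65 vs {0.17, 0.24, 0.34, 0.22} → pass.
1 of 3 fail.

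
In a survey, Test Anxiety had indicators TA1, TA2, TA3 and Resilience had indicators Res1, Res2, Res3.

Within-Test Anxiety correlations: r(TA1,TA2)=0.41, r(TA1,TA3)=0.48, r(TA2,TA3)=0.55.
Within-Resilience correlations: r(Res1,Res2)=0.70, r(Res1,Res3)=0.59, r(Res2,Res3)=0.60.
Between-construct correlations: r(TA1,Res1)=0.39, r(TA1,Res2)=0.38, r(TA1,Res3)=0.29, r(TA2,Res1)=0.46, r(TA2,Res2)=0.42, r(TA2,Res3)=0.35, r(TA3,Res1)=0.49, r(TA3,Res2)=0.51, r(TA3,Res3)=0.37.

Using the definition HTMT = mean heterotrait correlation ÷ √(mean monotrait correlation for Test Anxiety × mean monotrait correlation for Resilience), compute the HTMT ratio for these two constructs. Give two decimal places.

Mean between = 3.66/9 = 0.4067.
Mean within-TA = 1.44/3 = 0.4800; mean within-Res = 1.89/3 = 0.6300.
Geometric mean = √(0.4800 × 0.6300) = 0.5499.
HTMT = 0.4067 / 0.5499 = 0.74.

0.74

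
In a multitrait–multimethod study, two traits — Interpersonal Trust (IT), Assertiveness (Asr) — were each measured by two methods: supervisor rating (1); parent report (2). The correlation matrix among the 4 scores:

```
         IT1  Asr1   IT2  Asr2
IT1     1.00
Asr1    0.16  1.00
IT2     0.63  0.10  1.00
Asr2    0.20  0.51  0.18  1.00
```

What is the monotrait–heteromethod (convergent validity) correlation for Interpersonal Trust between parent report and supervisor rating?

Same trait (IT), different methods: r(IT2, IT1) = 0.63.

0.63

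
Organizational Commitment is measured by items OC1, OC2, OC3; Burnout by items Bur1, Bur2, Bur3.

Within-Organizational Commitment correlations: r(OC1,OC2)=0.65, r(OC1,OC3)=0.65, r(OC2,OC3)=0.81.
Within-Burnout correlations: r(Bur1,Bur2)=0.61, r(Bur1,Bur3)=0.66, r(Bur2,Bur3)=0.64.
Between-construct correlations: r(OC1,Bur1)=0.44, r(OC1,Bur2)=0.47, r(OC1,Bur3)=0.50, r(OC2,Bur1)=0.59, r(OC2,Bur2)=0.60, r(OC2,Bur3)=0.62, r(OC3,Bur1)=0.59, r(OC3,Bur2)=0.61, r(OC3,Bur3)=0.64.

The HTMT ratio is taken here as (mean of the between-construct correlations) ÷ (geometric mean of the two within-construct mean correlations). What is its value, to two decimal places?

0.84

Mean heterotrait r = 5.06/9 = 0.5622.
Mean within-OC = 2.11/3 = 0.7033; mean within-Bur = 1.91/3 = 0.6367.
Geometric mean = √(0.7033 × 0.6367) = 0.6692.
HTMT = 0.5622 / 0.6692 = 0.84.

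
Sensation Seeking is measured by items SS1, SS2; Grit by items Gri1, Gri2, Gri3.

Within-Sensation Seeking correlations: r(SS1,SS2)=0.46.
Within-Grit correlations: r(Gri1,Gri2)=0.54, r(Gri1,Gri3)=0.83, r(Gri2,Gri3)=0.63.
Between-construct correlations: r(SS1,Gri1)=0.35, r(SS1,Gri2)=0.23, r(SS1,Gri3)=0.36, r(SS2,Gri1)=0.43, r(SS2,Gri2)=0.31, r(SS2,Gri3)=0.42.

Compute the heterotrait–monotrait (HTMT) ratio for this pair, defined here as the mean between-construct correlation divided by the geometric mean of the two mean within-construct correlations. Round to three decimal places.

Mean heterotrait r = 2.10/6 = 0.3500.
Mean within-SS = 0.46/1 = 0.4600; mean within-Gri = 2.00/3 = 0.6667.
Geometric mean = √(0.4600 × 0.6667) = 0.5538.
HTMT = 0.3500 / 0.5538 = 0.632.

0.632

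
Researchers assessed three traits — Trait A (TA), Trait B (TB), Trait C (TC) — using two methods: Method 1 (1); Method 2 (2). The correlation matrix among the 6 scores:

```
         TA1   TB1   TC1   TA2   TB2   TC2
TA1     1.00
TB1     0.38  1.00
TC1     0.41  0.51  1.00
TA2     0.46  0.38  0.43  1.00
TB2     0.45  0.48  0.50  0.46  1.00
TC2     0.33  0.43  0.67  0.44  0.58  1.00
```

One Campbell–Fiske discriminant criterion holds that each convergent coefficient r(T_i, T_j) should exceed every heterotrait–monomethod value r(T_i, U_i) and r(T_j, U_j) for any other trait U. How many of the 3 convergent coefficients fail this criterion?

Checking each validity diagonal entry against its comparison values:
TA (methods 1·2): 0.46 vs {0.38, 0.46, 0.41, 0.44} → fail.
TB (methods 1·2): 0.48 vs {0.38, 0.46, 0.51, 0.58} → fail.
TC (methods 1·2): 0.67 vs {0.41, 0.44, 0.51, 0.58} → pass.
2 of 3 fail.

2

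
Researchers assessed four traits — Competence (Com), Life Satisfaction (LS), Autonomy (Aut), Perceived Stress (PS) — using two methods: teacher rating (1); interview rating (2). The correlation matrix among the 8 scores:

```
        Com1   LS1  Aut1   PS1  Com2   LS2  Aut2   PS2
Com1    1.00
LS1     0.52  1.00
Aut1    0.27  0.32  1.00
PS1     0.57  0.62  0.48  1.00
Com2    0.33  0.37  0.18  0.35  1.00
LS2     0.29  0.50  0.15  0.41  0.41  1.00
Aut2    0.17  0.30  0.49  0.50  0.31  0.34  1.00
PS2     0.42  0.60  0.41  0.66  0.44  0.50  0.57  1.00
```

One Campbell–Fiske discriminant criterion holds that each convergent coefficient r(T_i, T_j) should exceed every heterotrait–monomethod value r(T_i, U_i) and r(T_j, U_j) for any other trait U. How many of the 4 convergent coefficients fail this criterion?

Each convergent coefficient versus the relevant comparison correlations:
Com (methods 1·2): 0.33 vs {0.52, 0.41, 0.27, 0.31, 0.57, 0.44} → fail.
LS (methods 1·2): 0.50 vs {0.52, 0.41, 0.32, 0.34, 0.62, 0.50} → fail.
Aut (methods 1·2): 0.49 vs {0.27, 0.31, 0.32, 0.34, 0.48, 0.57} → fail.
PS (methods 1·2): 0.66 vs {0.57, 0.44, 0.62, 0.50, 0.48, 0.57} → pass.
3 of 4 fail.

3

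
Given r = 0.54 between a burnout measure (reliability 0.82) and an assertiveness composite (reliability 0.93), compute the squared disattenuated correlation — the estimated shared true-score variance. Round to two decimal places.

Disattenuated r = 0.54 / √(0.82 × 0.93) = 0.54 / 0.8733 = 0.6183.
Shared true-score variance = 0.6183² = 0.3823 ≈ 0.38.

0.38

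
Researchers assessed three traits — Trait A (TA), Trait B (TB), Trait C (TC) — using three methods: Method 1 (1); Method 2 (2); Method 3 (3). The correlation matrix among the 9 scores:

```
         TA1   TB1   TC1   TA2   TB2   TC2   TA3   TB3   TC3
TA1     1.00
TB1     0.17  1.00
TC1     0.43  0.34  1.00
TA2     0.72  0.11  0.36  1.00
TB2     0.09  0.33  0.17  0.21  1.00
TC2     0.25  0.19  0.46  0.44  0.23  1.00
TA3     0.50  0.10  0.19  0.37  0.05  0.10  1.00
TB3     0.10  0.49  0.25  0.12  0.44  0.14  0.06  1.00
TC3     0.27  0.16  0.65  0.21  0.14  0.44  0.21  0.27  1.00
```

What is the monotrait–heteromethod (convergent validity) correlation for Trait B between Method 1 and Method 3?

0.49

Same trait (TB), different methods: r(TB1, TB3) = 0.49.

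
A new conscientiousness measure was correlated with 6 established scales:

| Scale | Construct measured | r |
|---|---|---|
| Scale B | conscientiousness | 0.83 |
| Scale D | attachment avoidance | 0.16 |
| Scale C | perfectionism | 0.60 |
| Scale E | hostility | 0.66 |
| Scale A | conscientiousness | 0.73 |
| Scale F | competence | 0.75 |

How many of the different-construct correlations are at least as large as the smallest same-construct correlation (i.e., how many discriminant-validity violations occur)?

1

Convergent (same construct = conscientiousness): Scale B, Scale A.
Smallest convergent = 0.73. Discriminant values: 0.16, 0.60, 0.66, 0.75; count ≥ 0.73 → 1.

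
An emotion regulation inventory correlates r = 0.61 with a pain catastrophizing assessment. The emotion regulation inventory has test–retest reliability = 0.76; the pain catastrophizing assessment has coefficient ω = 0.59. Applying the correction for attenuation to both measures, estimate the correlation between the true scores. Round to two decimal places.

r_true = r_obs / √(r_xx · r_yy) = 0.61 / √(0.76 × 0.59) = 0.61 / √0.4484 = 0.61 / 0.6696 ≈ 0.91.

0.91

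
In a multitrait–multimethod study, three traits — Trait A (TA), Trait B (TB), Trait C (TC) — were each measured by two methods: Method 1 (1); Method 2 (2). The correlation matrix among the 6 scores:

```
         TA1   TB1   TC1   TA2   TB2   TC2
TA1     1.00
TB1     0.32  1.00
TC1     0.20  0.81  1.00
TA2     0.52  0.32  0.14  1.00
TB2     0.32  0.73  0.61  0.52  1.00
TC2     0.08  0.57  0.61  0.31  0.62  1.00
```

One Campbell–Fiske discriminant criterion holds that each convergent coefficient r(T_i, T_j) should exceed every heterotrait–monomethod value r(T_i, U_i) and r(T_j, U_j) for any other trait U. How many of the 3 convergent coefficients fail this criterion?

Convergent coefficients and their comparison sets:
TA (methods 1·2): 0.52 vs {0.32, 0.52, 0.20, 0.31} → fail.
TB (methods 1·2): 0.73 vs {0.32, 0.52, 0.81, 0.62} → fail.
TC (methods 1·2): 0.61 vs {0.20, 0.31, 0.81, 0.62} → fail.
3 of 3 fail.

3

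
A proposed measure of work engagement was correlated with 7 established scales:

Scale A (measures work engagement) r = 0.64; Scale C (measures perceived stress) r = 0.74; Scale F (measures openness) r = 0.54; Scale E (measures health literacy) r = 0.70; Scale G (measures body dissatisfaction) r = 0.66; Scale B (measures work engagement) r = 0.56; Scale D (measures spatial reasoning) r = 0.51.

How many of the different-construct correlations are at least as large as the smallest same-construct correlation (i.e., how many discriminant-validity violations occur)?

3

Convergent (same construct = work engagement): Scale A, Scale B.
Smallest convergent = 0.56. Discriminant values: 0.74, 0.54, 0.70, 0.66, 0.51; count ≥ 0.56 → 3.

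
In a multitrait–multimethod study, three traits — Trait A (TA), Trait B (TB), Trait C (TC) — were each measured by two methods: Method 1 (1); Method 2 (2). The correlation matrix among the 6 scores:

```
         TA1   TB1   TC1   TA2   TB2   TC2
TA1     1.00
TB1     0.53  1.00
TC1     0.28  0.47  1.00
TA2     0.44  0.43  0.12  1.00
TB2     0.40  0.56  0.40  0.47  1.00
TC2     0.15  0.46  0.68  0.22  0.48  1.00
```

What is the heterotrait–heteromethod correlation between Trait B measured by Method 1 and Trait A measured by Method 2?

0.43

Different traits and methods: r(TB1, TA2) = 0.43.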